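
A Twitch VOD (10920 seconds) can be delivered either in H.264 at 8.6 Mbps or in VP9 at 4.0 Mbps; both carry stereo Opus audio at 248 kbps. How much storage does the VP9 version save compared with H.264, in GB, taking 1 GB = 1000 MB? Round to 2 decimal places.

6.28 GB

Audio: 248 kbps = 0.248 Mbps.
H.264: 8.848 Mbps × 10920 s = 96620.2 Mb = 12.078 GB.
VP9: 4.248 Mbps × 10920 s = 46388.2 Mb = 5.799 GB.
Saving: 12.078 − 5.799 = 6.279 GB.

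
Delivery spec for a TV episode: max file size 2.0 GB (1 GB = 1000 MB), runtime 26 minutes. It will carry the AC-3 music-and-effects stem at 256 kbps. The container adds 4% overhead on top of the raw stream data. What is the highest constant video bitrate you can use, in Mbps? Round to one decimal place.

Budget: 2.0 GB = 16000.0 Mb.
Stream payload after overhead: 16000.0 / 1.04 = 15384.6 Mb.
26 min = 1560 s
Total bitrate budget: 15384.6 Mb / 1560 s = 9.862 Mbps.
Audio: 256 kbps = 0.256 Mbps.
Video: 9.862 − 0.256 = 9.606 Mbps.

9.6 Mbps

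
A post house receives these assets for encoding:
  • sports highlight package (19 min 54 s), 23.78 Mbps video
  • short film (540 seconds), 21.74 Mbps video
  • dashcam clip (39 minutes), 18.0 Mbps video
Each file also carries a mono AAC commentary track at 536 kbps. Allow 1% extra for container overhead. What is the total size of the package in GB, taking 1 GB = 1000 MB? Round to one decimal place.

10.7 GB

Audio: 536 kbps = 0.536 Mbps.
sports highlight package: 24.316 Mbps × 1194 s × 1.01 = 29323.6 Mb
short film: 22.276 Mbps × 540 s × 1.01 = 12149.3 Mb
dashcam clip: 18.536 Mbps × 2340 s × 1.01 = 43808.0 Mb
Total: 85280.9 Mb = 10660.1 MB.
= 10.66 GB.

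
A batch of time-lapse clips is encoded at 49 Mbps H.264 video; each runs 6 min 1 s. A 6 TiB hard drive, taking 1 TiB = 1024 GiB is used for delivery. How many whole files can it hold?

6 min 1 s = 361 s
Per item: 49.000 Mbps × 361 s = 17,689 Mb = 2,211 MB.
Capacity: 6 TiB = 52,776,558 Mb; 2983.58 items → 2983 complete.

2983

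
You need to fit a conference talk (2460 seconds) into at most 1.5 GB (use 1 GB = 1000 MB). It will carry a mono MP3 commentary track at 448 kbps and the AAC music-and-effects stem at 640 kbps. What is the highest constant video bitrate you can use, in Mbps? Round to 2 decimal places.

3.79 Mbps

Budget: 1.5 GB = 12000.0 Mb.
Total bitrate budget: 12000.0 Mb / 2460 s = 4.878 Mbps.
Audio total: 448 + 640 = 1088 kbps = 1.088 Mbps.
Video: 4.878 − 1.088 = 3.790 Mbps.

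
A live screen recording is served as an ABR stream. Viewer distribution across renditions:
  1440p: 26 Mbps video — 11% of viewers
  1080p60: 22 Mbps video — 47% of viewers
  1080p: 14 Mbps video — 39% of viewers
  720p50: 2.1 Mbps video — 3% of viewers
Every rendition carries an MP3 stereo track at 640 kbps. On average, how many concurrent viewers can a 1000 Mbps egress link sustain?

Audio: 640 kbps = 0.640 Mbps.
Average per-viewer bitrate: 0.11×26.640 + 0.47×22.640 + 0.39×14.640 + 0.03×2.740 = 19.363 Mbps.
1000 Mbps = 1,000 Mbps; 1,000 / 19.363 = 51.64 → 51.

51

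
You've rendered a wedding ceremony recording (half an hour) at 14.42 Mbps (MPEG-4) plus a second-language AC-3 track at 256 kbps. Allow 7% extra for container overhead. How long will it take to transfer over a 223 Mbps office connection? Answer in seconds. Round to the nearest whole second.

30 min = 1800 s
Audio: 256 kbps = 0.256 Mbps.
Total bitrate: 14.676 Mbps.
File: 14.676 Mbps × 1800 s = 26416.8 Mb.
With 7% container overhead: ×1.07. → 28266.0 Mb.
At 223 Mbps: 28266.0 / 223 = 126.8 s ≈ 127 seconds.

127 seconds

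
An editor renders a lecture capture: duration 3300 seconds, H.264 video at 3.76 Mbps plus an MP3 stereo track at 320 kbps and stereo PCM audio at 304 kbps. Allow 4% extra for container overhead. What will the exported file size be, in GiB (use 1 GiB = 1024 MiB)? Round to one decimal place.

1.8 GiB

Audio total: 320 + 304 = 624 kbps = 0.624 Mbps.
Total bitrate: 3.76 + 0.624 = 4.384 Mbps.
Stream data: 4.384 Mbps × 3300 s = 14467.2 Mb.
With 4% container overhead: ×1.04.
15,046 Mb = 1,880,736,000 bytes ÷ 1,073,741,824 = 1.752 GiB.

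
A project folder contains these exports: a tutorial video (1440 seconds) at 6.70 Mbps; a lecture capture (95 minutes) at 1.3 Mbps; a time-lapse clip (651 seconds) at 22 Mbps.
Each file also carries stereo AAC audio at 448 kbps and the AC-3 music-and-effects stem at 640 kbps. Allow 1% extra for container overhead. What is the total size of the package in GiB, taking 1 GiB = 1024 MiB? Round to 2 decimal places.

Audio total: 448 + 640 = 1088 kbps = 1.088 Mbps.
tutorial video: 7.788 Mbps × 1440 s × 1.01 = 11326.9 Mb
lecture capture: 2.388 Mbps × 5700 s × 1.01 = 13747.7 Mb
time-lapse clip: 23.088 Mbps × 651 s × 1.01 = 15180.6 Mb
Total: 40255.2 Mb = 5031.9 MB.
= 4.686 GiB.

4.69 GiB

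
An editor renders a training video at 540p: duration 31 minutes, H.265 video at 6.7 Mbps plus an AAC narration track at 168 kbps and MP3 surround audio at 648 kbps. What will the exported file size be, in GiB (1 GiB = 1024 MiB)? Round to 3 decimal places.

1.627 GiB

31 min = 1860 s
Audio total: 168 + 648 = 816 kbps = 0.816 Mbps.
Total bitrate: 6.7 + 0.816 = 7.516 Mbps.
Stream data: 7.516 Mbps × 1860 s = 13979.8 Mb.
13,980 Mb = 1,747,470,000 bytes ÷ 1,073,741,824 = 1.627 GiB.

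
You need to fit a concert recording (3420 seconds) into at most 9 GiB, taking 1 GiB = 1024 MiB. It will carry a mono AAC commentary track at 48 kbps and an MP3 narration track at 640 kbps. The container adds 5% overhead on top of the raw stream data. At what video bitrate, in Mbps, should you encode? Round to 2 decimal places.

Budget: 9 GiB = 77309.4 Mb.
Stream payload after overhead: 77309.4 / 1.05 = 73628.0 Mb.
Total bitrate budget: 73628.0 Mb / 3420 s = 21.529 Mbps.
Audio total: 48 + 640 = 688 kbps = 0.688 Mbps.
Video: 21.529 − 0.688 = 20.841 Mbps.

20.84 Mbps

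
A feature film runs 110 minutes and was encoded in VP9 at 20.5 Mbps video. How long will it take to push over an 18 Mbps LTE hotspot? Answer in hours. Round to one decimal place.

2.1 hours

110 min = 6600 s
File: 20.500 Mbps × 6600 s = 135300.0 Mb.
At 18 Mbps: 135300.0 / 18 = 7516.7 s ≈ 2.09 hours.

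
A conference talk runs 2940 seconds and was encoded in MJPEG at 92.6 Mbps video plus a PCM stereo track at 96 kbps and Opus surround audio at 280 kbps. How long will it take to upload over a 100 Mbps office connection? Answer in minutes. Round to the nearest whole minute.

Audio total: 96 + 280 = 376 kbps = 0.376 Mbps.
Total bitrate: 92.976 Mbps.
File: 92.976 Mbps × 2940 s = 273349.4 Mb.
At 100 Mbps: 273349.4 / 100 = 2733.5 s ≈ 45.6 minutes.

46 minutes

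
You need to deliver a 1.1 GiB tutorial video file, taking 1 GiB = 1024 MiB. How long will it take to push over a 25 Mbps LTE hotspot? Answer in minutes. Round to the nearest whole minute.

File: 1.1 GiB = 9448.9 Mb.
At 25 Mbps: 9448.9 / 25 = 378.0 s ≈ 6.3 minutes.

6 minutes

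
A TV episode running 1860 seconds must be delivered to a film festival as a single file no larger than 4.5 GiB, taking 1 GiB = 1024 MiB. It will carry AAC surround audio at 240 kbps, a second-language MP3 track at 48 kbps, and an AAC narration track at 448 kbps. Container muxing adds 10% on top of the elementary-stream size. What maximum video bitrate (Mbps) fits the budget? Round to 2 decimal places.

Budget: 4.5 GiB = 38654.7 Mb.
Stream payload after overhead: 38654.7 / 1.10 = 35140.6 Mb.
Total bitrate budget: 35140.6 Mb / 1860 s = 18.893 Mbps.
Audio total: 240 + 48 + 448 = 736 kbps = 0.736 Mbps.
Video: 18.893 − 0.736 = 18.157 Mbps.

18.16 Mbps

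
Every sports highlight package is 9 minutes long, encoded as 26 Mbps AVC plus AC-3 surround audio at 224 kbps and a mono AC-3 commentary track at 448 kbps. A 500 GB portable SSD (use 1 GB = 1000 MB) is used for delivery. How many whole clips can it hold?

9 min = 540 s
Audio total: 224 + 448 = 672 kbps = 0.672 Mbps.
Total bitrate: 26.672 Mbps.
Per item: 26.672 Mbps × 540 s = 14,403 Mb = 1,800 MB.
Capacity: 500 GB = 4,000,000 Mb; 277.72 items → 277 complete.

277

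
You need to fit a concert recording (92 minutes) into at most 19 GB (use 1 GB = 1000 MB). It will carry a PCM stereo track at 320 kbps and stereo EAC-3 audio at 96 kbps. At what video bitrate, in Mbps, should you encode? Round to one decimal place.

Budget: 19 GB = 152000.0 Mb.
92 min = 5520 s
Total bitrate budget: 152000.0 Mb / 5520 s = 27.536 Mbps.
Audio total: 320 + 96 = 416 kbps = 0.416 Mbps.
Video: 27.536 − 0.416 = 27.120 Mbps.

27.1 Mbps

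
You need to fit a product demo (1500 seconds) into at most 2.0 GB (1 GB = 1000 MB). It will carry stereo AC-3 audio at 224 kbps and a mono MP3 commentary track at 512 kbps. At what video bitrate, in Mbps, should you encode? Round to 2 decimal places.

9.93 Mbps

Budget: 2.0 GB = 16000.0 Mb.
Total bitrate budget: 16000.0 Mb / 1500 s = 10.667 Mbps.
Audio total: 224 + 512 = 736 kbps = 0.736 Mbps.
Video: 10.667 − 0.736 = 9.931 Mbps.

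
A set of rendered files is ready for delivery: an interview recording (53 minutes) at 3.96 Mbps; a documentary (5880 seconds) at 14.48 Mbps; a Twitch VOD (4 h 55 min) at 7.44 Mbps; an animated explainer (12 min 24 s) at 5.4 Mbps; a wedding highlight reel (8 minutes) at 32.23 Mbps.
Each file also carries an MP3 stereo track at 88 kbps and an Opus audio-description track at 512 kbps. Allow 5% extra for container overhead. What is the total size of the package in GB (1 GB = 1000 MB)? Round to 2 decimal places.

34.87 GB

Audio total: 88 + 512 = 600 kbps = 0.600 Mbps.
interview recording: 4.560 Mbps × 3180 s × 1.05 = 15225.8 Mb
documentary: 15.080 Mbps × 5880 s × 1.05 = 93103.9 Mb
Twitch VOD: 8.040 Mbps × 17700 s × 1.05 = 149423.4 Mb
animated explainer: 6.000 Mbps × 744 s × 1.05 = 4687.2 Mb
wedding highlight reel: 32.830 Mbps × 480 s × 1.05 = 16546.3 Mb
Total: 278986.7 Mb = 34873.3 MB.
= 34.87 GB.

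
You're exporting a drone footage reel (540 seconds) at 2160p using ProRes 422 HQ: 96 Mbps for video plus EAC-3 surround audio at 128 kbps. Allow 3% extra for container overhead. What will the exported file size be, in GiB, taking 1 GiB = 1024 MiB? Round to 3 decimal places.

6.224 GiB

Audio: 128 kbps = 0.128 Mbps.
Total bitrate: 96 + 0.128 = 96.128 Mbps.
Stream data: 96.128 Mbps × 540 s = 51909.1 Mb.
With 3% container overhead: ×1.03.
53,466 Mb = 6,683,299,200 bytes ÷ 1,073,741,824 = 6.224 GiB.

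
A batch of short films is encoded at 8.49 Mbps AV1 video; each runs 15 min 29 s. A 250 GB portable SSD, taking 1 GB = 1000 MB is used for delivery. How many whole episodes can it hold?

253

15 min 29 s = 929 s
Per item: 8.490 Mbps × 929 s = 7,887 Mb = 985.9 MB.
Capacity: 250 GB = 2,000,000 Mb; 253.58 items → 253 complete.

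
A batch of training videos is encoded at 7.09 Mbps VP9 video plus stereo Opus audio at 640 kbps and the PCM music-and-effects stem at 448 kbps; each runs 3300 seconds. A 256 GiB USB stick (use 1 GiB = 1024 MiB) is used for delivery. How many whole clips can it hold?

Audio total: 640 + 448 = 1088 kbps = 1.088 Mbps.
Total bitrate: 8.178 Mbps.
Per item: 8.178 Mbps × 3300 s = 26,987 Mb = 3,373 MB.
Capacity: 256 GiB = 2,199,023 Mb; 81.48 items → 81 complete.

81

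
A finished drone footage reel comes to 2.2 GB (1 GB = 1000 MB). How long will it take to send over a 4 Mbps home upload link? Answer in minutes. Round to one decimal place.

73.3 minutes

File: 2.2 GB = 17600.0 Mb.
At 4 Mbps: 17600.0 / 4 = 4400.0 s ≈ 73.3 minutes.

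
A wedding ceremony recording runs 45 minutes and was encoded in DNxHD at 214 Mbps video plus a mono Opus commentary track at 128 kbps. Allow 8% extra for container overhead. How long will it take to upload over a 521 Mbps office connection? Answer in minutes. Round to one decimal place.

45 min = 2700 s
Audio: 128 kbps = 0.128 Mbps.
Total bitrate: 214.128 Mbps.
File: 214.128 Mbps × 2700 s = 578145.6 Mb.
With 8% container overhead: ×1.08. → 624397.2 Mb.
At 521 Mbps: 624397.2 / 521 = 1198.5 s ≈ 20 minutes.

20.0 minutes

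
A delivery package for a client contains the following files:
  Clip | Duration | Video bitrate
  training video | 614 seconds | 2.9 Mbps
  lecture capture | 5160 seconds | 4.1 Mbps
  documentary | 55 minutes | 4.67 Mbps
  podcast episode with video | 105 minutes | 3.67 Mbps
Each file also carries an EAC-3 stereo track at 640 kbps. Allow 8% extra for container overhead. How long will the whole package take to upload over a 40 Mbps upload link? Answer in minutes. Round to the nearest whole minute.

32 minutes

Audio: 640 kbps = 0.640 Mbps.
training video: 3.540 Mbps × 614 s × 1.08 = 2347.4 Mb
lecture capture: 4.740 Mbps × 5160 s × 1.08 = 26415.1 Mb
documentary: 5.310 Mbps × 3300 s × 1.08 = 18924.8 Mb
podcast episode with video: 4.310 Mbps × 6300 s × 1.08 = 29325.2 Mb
Total: 77012.6 Mb = 9626.6 MB.
At 40 Mbps: 77012.6 / 40 = 1925 s ≈ 32.1 minutes.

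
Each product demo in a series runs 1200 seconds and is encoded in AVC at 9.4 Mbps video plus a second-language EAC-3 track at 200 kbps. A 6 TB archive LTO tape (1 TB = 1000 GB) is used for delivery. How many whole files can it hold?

Audio: 200 kbps = 0.200 Mbps.
Total bitrate: 9.600 Mbps.
Per item: 9.600 Mbps × 1200 s = 11,520 Mb = 1,440 MB.
Capacity: 6 TB = 48,000,000 Mb; 4166.67 items → 4166 complete.

4166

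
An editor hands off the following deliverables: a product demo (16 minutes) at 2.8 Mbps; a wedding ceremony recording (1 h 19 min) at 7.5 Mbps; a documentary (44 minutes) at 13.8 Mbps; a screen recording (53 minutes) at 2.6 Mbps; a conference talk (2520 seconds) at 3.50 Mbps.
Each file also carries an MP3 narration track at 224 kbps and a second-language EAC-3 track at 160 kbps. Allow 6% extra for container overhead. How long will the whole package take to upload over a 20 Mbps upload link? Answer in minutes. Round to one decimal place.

85.8 minutes

Audio total: 224 + 160 = 384 kbps = 0.384 Mbps.
product demo: 3.184 Mbps × 960 s × 1.06 = 3240.0 Mb
wedding ceremony recording: 7.884 Mbps × 4740 s × 1.06 = 39612.4 Mb
documentary: 14.184 Mbps × 2640 s × 1.06 = 39692.5 Mb
screen recording: 2.984 Mbps × 3180 s × 1.06 = 10058.5 Mb
conference talk: 3.884 Mbps × 2520 s × 1.06 = 10374.9 Mb
Total: 102978.3 Mb = 12872.3 MB.
At 20 Mbps: 102978.3 / 20 = 5149 s ≈ 85.8 minutes.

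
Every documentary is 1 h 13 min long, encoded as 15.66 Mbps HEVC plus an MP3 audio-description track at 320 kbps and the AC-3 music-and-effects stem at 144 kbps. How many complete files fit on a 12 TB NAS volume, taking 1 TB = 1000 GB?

1359

1 h 13 min = 73 min = 4380 s
Audio total: 320 + 144 = 464 kbps = 0.464 Mbps.
Total bitrate: 16.124 Mbps.
Per item: 16.124 Mbps × 4380 s = 70,623 Mb = 8,828 MB.
Capacity: 12 TB = 96,000,000 Mb; 1359.33 items → 1359 complete.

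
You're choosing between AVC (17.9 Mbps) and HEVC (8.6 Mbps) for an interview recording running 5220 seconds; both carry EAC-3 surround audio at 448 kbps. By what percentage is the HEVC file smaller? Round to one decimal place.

50.7%

Audio: 448 kbps = 0.448 Mbps.
AVC: 18.348 Mbps × 5220 s = 95776.6 Mb = 11.972 GB.
HEVC: 9.048 Mbps × 5220 s = 47230.6 Mb = 5.904 GB.
Reduction: (1 − 5.904/11.972) × 100 = 50.69%.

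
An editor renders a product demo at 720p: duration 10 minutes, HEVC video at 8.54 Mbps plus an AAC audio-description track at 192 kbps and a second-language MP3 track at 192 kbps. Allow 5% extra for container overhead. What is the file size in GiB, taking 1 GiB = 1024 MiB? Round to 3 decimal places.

10 min = 600 s
Audio total: 192 + 192 = 384 kbps = 0.384 Mbps.
Total bitrate: 8.54 + 0.384 = 8.924 Mbps.
Stream data: 8.924 Mbps × 600 s = 5354.4 Mb.
With 5% container overhead: ×1.05.
5,622 Mb = 702,765,000 bytes ÷ 1,073,741,824 = 0.6545 GiB.

0.655 GiB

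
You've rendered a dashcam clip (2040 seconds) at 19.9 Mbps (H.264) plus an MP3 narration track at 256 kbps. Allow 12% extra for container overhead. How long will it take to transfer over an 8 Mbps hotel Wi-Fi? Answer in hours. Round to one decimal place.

1.6 hours

Audio: 256 kbps = 0.256 Mbps.
Total bitrate: 20.156 Mbps.
File: 20.156 Mbps × 2040 s = 41118.2 Mb.
With 12% container overhead: ×1.12. → 46052.4 Mb.
At 8 Mbps: 46052.4 / 8 = 5756.6 s ≈ 1.6 hours.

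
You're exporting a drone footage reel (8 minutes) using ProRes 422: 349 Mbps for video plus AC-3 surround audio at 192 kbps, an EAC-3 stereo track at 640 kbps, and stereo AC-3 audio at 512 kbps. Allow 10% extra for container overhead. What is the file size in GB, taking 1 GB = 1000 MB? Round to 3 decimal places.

8 min = 480 s
Audio total: 192 + 640 + 512 = 1344 kbps = 1.344 Mbps.
Total bitrate: 349 + 1.344 = 350.344 Mbps.
Stream data: 350.344 Mbps × 480 s = 168165.1 Mb.
With 10% container overhead: ×1.10.
184,982 Mb ÷ 8 = 23,123 MB → 23.12 GB.

23.123 GB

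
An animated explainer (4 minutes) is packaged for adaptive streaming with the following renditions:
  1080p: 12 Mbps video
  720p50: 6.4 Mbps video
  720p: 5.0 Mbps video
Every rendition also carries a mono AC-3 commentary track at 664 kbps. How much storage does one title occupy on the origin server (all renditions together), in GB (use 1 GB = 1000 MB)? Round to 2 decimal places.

0.76 GB

4 min = 240 s
Audio: 664 kbps = 0.664 Mbps.
Sum of rendition bitrates: (12+0.664) + (6.4+0.664) + (5.0+0.664) = 25.392 Mbps.
× 240 s = 6,094 Mb = 761.8 MB = 0.7618 GB.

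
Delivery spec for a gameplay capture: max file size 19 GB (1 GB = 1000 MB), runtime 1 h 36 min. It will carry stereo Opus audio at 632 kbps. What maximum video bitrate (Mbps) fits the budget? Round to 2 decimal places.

25.76 Mbps

Budget: 19 GB = 152000.0 Mb.
1 h 36 min = 96 min = 5760 s
Total bitrate budget: 152000.0 Mb / 5760 s = 26.389 Mbps.
Audio: 632 kbps = 0.632 Mbps.
Video: 26.389 − 0.632 = 25.757 Mbps.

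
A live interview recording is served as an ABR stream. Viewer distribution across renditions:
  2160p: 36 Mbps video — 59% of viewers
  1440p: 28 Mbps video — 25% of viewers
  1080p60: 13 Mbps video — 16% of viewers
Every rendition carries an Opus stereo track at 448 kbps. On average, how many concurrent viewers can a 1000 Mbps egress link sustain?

32

Audio: 448 kbps = 0.448 Mbps.
Average per-viewer bitrate: 0.59×36.448 + 0.25×28.448 + 0.16×13.448 = 30.768 Mbps.
1000 Mbps = 1,000 Mbps; 1,000 / 30.768 = 32.50 → 32.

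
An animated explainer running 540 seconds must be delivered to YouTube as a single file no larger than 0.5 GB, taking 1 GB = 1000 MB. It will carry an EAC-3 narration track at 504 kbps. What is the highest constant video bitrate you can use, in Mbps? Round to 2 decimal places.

Budget: 0.5 GB = 4000.0 Mb.
Total bitrate budget: 4000.0 Mb / 540 s = 7.407 Mbps.
Audio: 504 kbps = 0.504 Mbps.
Video: 7.407 − 0.504 = 6.903 Mbps.

6.90 Mbps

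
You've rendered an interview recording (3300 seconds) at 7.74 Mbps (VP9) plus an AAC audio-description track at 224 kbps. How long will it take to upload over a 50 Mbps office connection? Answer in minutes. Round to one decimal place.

8.8 minutes

Audio: 224 kbps = 0.224 Mbps.
Total bitrate: 7.964 Mbps.
File: 7.964 Mbps × 3300 s = 26281.2 Mb.
At 50 Mbps: 26281.2 / 50 = 525.6 s ≈ 8.76 minutes.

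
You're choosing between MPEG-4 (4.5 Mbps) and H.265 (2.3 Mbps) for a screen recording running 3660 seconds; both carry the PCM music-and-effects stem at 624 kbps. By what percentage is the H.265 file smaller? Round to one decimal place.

Audio: 624 kbps = 0.624 Mbps.
MPEG-4: 5.124 Mbps × 3660 s = 18753.8 Mb = 2.183 GiB.
H.265: 2.924 Mbps × 3660 s = 10701.8 Mb = 1.246 GiB.
Reduction: (1 − 1.246/2.183) × 100 = 42.94%.

42.9%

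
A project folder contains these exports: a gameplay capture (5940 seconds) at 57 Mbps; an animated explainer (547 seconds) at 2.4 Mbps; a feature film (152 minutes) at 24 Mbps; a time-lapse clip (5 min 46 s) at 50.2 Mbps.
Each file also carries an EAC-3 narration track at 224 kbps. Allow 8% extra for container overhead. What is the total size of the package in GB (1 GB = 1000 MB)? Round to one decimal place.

78.3 GB

Audio: 224 kbps = 0.224 Mbps.
gameplay capture: 57.224 Mbps × 5940 s × 1.08 = 367103.4 Mb
animated explainer: 2.624 Mbps × 547 s × 1.08 = 1550.2 Mb
feature film: 24.224 Mbps × 9120 s × 1.08 = 238596.7 Mb
time-lapse clip: 50.424 Mbps × 346 s × 1.08 = 18842.4 Mb
Total: 626092.7 Mb = 78261.6 MB.
= 78.26 GB.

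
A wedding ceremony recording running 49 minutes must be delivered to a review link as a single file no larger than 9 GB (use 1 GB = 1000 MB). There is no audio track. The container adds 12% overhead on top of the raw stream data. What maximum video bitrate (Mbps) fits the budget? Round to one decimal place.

21.9 Mbps

Budget: 9 GB = 72000.0 Mb.
Stream payload after overhead: 72000.0 / 1.12 = 64285.7 Mb.
49 min = 2940 s
Total bitrate budget: 64285.7 Mb / 2940 s = 21.866 Mbps.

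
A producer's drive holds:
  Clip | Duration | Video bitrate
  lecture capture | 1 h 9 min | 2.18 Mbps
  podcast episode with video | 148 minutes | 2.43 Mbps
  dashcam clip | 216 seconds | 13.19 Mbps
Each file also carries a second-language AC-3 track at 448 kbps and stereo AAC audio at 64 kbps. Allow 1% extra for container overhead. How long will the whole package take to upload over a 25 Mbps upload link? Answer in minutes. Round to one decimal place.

27.1 minutes

Audio total: 448 + 64 = 512 kbps = 0.512 Mbps.
lecture capture: 2.692 Mbps × 4140 s × 1.01 = 11256.3 Mb
podcast episode with video: 2.942 Mbps × 8880 s × 1.01 = 26386.2 Mb
dashcam clip: 13.702 Mbps × 216 s × 1.01 = 2989.2 Mb
Total: 40631.8 Mb = 5079.0 MB.
At 25 Mbps: 40631.8 / 25 = 1625 s ≈ 27.1 minutes.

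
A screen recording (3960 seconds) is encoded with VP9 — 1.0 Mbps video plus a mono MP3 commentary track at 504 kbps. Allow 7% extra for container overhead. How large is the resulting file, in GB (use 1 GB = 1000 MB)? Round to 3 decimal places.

Audio: 504 kbps = 0.504 Mbps.
Total bitrate: 1.0 + 0.504 = 1.504 Mbps.
Stream data: 1.504 Mbps × 3960 s = 5955.8 Mb.
With 7% container overhead: ×1.07.
6,373 Mb ÷ 8 = 796.6 MB → 0.7966 GB.

0.797 GB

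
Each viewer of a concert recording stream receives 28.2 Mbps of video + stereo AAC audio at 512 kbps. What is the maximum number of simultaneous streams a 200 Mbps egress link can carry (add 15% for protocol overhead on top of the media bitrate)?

6

Audio: 512 kbps = 0.512 Mbps.
Per-viewer media rate: 28.712 Mbps.
On the wire with 15% overhead: 33.019 Mbps.
200 Mbps = 200.0 Mbps; 200.0 / 33.019 = 6.06 → 6 viewers.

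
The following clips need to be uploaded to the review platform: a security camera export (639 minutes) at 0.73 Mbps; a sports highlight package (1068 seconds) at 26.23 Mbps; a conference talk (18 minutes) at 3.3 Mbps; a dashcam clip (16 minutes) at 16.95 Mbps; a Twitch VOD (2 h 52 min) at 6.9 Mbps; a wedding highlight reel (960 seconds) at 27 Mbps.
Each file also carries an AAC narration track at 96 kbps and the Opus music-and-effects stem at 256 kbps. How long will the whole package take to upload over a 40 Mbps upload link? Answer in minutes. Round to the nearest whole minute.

Audio total: 96 + 256 = 352 kbps = 0.352 Mbps.
security camera export: 1.082 Mbps × 38340 s = 41483.9 Mb
sports highlight package: 26.582 Mbps × 1068 s = 28389.6 Mb
conference talk: 3.652 Mbps × 1080 s = 3944.2 Mb
dashcam clip: 17.302 Mbps × 960 s = 16609.9 Mb
Twitch VOD: 7.252 Mbps × 10320 s = 74840.6 Mb
wedding highlight reel: 27.352 Mbps × 960 s = 26257.9 Mb
Total: 191526.1 Mb = 23940.8 MB.
At 40 Mbps: 191526.1 / 40 = 4788 s ≈ 79.8 minutes.

80 minutes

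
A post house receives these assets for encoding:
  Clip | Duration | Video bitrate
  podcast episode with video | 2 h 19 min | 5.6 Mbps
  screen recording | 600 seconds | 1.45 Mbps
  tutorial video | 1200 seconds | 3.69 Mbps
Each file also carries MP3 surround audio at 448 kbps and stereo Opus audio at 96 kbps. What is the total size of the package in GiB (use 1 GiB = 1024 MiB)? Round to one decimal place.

6.7 GiB

Audio total: 448 + 96 = 544 kbps = 0.544 Mbps.
podcast episode with video: 6.144 Mbps × 8340 s = 51241.0 Mb
screen recording: 1.994 Mbps × 600 s = 1196.4 Mb
tutorial video: 4.234 Mbps × 1200 s = 5080.8 Mb
Total: 57518.2 Mb = 7189.8 MB.
= 6.696 GiB.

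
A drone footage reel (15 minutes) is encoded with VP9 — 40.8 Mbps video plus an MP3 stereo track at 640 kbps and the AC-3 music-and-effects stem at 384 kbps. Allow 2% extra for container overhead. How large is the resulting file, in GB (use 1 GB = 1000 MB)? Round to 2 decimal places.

4.80 GB

15 min = 900 s
Audio total: 640 + 384 = 1024 kbps = 1.024 Mbps.
Total bitrate: 40.8 + 1.024 = 41.824 Mbps.
Stream data: 41.824 Mbps × 900 s = 37641.6 Mb.
With 2% container overhead: ×1.02.
38,394 Mb ÷ 8 = 4,799 MB → 4.799 GB.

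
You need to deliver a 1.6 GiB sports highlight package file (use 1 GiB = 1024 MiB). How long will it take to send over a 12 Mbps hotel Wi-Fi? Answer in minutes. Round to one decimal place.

File: 1.6 GiB = 13743.9 Mb.
At 12 Mbps: 13743.9 / 12 = 1145.3 s ≈ 19.1 minutes.

19.1 minutes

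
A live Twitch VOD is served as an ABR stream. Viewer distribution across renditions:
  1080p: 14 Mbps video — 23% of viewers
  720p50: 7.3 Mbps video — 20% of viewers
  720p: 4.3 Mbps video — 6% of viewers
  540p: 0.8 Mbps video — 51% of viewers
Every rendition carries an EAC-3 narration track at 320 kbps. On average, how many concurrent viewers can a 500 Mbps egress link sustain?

88

Audio: 320 kbps = 0.320 Mbps.
Average per-viewer bitrate: 0.23×14.320 + 0.20×7.620 + 0.06×4.620 + 0.51×1.120 = 5.666 Mbps.
500 Mbps = 500.0 Mbps; 500.0 / 5.666 = 88.25 → 88.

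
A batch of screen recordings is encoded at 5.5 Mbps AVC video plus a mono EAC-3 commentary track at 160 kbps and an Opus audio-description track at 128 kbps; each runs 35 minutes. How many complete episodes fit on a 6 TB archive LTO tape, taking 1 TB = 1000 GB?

3949

35 min = 2100 s
Audio total: 160 + 128 = 288 kbps = 0.288 Mbps.
Total bitrate: 5.788 Mbps.
Per item: 5.788 Mbps × 2100 s = 12,155 Mb = 1,519 MB.
Capacity: 6 TB = 48,000,000 Mb; 3949.06 items → 3949 complete.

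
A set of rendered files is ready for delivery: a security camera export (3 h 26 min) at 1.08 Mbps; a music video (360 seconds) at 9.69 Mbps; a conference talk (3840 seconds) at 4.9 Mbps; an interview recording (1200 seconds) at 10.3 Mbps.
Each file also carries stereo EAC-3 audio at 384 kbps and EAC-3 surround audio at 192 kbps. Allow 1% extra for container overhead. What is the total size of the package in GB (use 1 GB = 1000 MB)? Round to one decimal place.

7.4 GB

Audio total: 384 + 192 = 576 kbps = 0.576 Mbps.
security camera export: 1.656 Mbps × 12360 s × 1.01 = 20672.8 Mb
music video: 10.266 Mbps × 360 s × 1.01 = 3732.7 Mb
conference talk: 5.476 Mbps × 3840 s × 1.01 = 21238.1 Mb
interview recording: 10.876 Mbps × 1200 s × 1.01 = 13181.7 Mb
Total: 58825.4 Mb = 7353.2 MB.
= 7.353 GB.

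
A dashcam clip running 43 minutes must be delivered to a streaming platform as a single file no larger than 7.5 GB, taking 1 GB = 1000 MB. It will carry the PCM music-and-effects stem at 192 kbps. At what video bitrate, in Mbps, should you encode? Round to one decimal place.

Budget: 7.5 GB = 60000.0 Mb.
43 min = 2580 s
Total bitrate budget: 60000.0 Mb / 2580 s = 23.256 Mbps.
Audio: 192 kbps = 0.192 Mbps.
Video: 23.256 − 0.192 = 23.064 Mbps.

23.1 Mbps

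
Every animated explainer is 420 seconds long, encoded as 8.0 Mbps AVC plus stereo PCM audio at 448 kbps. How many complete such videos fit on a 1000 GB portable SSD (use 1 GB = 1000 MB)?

2254

Audio: 448 kbps = 0.448 Mbps.
Total bitrate: 8.448 Mbps.
Per item: 8.448 Mbps × 420 s = 3,548 Mb = 443.5 MB.
Capacity: 1000 GB = 8,000,000 Mb; 2254.69 items → 2254 complete.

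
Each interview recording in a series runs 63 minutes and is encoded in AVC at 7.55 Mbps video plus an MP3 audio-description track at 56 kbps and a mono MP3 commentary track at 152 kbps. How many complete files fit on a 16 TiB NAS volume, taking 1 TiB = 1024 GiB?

63 min = 3780 s
Audio total: 56 + 152 = 208 kbps = 0.208 Mbps.
Total bitrate: 7.758 Mbps.
Per item: 7.758 Mbps × 3780 s = 29,325 Mb = 3,666 MB.
Capacity: 16 TiB = 140,737,488 Mb; 4799.19 items → 4799 complete.

4799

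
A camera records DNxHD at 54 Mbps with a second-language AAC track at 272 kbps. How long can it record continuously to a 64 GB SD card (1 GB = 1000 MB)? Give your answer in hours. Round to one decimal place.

2.6 hours

Audio: 272 kbps = 0.272 Mbps.
Total bitrate: 54 + 0.272 = 54.272 Mbps.
Capacity: 64 GB = 512,000 Mb.
Recording time: 512,000 / 54.272 = 9,434 s ≈ 2.62 hours.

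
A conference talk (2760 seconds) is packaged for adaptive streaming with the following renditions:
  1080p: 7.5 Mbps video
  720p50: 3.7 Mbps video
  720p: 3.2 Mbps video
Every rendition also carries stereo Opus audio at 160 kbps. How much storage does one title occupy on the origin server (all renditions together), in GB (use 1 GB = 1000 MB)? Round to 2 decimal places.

5.13 GB

Audio: 160 kbps = 0.160 Mbps.
Sum of rendition bitrates: (7.5+0.160) + (3.7+0.160) + (3.2+0.160) = 14.880 Mbps.
× 2760 s = 41,069 Mb = 5,134 MB = 5.134 GB.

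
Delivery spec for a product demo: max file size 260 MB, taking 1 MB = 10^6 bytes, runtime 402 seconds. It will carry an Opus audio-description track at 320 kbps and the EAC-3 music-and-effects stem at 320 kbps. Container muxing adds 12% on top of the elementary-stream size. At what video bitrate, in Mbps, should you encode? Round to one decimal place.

4.0 Mbps

Budget: 260 MB = 2080.0 Mb.
Stream payload after overhead: 2080.0 / 1.12 = 1857.1 Mb.
Total bitrate budget: 1857.1 Mb / 402 s = 4.620 Mbps.
Audio total: 320 + 320 = 640 kbps = 0.640 Mbps.
Video: 4.620 − 0.640 = 3.980 Mbps.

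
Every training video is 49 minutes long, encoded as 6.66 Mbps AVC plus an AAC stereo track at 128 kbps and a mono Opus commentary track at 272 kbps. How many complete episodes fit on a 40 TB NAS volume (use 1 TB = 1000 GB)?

15416

49 min = 2940 s
Audio total: 128 + 272 = 400 kbps = 0.400 Mbps.
Total bitrate: 7.060 Mbps.
Per item: 7.060 Mbps × 2940 s = 20,756 Mb = 2,595 MB.
Capacity: 40 TB = 320,000,000 Mb; 15416.93 items → 15416 complete.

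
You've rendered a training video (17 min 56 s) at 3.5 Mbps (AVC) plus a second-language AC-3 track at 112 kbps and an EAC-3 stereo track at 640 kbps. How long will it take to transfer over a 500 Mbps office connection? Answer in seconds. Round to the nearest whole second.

17 min 56 s = 1076 s
Audio total: 112 + 640 = 752 kbps = 0.752 Mbps.
Total bitrate: 4.252 Mbps.
File: 4.252 Mbps × 1076 s = 4575.2 Mb.
At 500 Mbps: 4575.2 / 500 = 9.2 s ≈ 9.15 seconds.

9 seconds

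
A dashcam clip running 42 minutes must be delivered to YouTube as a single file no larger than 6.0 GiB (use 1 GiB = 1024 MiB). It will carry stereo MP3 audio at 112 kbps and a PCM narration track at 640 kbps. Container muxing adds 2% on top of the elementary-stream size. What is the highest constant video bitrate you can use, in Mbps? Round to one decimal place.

Budget: 6.0 GiB = 51539.6 Mb.
Stream payload after overhead: 51539.6 / 1.02 = 50529.0 Mb.
42 min = 2520 s
Total bitrate budget: 50529.0 Mb / 2520 s = 20.051 Mbps.
Audio total: 112 + 640 = 752 kbps = 0.752 Mbps.
Video: 20.051 − 0.752 = 19.299 Mbps.

19.3 Mbps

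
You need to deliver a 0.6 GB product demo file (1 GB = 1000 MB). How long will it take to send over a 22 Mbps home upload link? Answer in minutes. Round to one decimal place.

File: 0.6 GB = 4800.0 Mb.
At 22 Mbps: 4800.0 / 22 = 218.2 s ≈ 3.64 minutes.

3.6 minutes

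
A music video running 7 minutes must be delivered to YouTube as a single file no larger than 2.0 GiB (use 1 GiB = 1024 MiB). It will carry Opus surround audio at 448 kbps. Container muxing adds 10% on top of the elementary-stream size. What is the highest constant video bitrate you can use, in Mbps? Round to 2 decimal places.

Budget: 2.0 GiB = 17179.9 Mb.
Stream payload after overhead: 17179.9 / 1.10 = 15618.1 Mb.
7 min = 420 s
Total bitrate budget: 15618.1 Mb / 420 s = 37.186 Mbps.
Audio: 448 kbps = 0.448 Mbps.
Video: 37.186 − 0.448 = 36.738 Mbps.

36.74 Mbps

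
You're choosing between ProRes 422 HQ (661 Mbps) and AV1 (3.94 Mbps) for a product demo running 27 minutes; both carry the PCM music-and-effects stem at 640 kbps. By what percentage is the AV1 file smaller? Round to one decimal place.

99.3%

27 min = 1620 s
Audio: 640 kbps = 0.640 Mbps.
ProRes 422 HQ: 661.640 Mbps × 1620 s = 1071856.8 Mb = 133.982 GB.
AV1: 4.580 Mbps × 1620 s = 7419.6 Mb = 0.927 GB.
Reduction: (1 − 0.927/133.982) × 100 = 99.31%.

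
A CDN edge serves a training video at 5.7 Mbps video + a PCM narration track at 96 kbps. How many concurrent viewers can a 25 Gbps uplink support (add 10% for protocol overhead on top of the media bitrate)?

Audio: 96 kbps = 0.096 Mbps.
Per-viewer media rate: 5.796 Mbps.
On the wire with 10% overhead: 6.376 Mbps.
25 Gbps = 25,000 Mbps; 25,000 / 6.376 = 3921.20 → 3921 viewers.

3921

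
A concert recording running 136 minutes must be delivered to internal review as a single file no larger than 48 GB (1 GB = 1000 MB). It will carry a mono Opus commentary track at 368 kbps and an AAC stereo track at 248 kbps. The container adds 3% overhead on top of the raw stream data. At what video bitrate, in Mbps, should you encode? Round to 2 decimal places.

45.07 Mbps

Budget: 48 GB = 384000.0 Mb.
Stream payload after overhead: 384000.0 / 1.03 = 372815.5 Mb.
136 min = 8160 s
Total bitrate budget: 372815.5 Mb / 8160 s = 45.688 Mbps.
Audio total: 368 + 248 = 616 kbps = 0.616 Mbps.
Video: 45.688 − 0.616 = 45.072 Mbps.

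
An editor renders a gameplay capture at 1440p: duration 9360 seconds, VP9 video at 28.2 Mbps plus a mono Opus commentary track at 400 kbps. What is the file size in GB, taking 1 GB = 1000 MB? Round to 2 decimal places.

33.46 GB

Audio: 400 kbps = 0.400 Mbps.
Total bitrate: 28.2 + 0.400 = 28.600 Mbps.
Stream data: 28.600 Mbps × 9360 s = 267696.0 Mb.
267,696 Mb ÷ 8 = 33,462 MB → 33.46 GB.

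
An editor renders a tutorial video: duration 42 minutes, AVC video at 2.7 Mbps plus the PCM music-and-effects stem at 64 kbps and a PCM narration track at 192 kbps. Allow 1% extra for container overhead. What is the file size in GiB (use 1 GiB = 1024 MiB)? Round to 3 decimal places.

42 min = 2520 s
Audio total: 64 + 192 = 256 kbps = 0.256 Mbps.
Total bitrate: 2.7 + 0.256 = 2.956 Mbps.
Stream data: 2.956 Mbps × 2520 s = 7449.1 Mb.
With 1% container overhead: ×1.01.
7,524 Mb = 940,451,400 bytes ÷ 1,073,741,824 = 0.8759 GiB.

0.876 GiB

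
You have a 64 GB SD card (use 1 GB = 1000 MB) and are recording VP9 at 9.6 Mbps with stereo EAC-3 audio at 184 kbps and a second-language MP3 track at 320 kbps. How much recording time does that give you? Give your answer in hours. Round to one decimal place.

14.1 hours

Audio total: 184 + 320 = 504 kbps = 0.504 Mbps.
Total bitrate: 9.6 + 0.504 = 10.104 Mbps.
Capacity: 64 GB = 512,000 Mb.
Recording time: 512,000 / 10.104 = 50,673 s ≈ 14.1 hours.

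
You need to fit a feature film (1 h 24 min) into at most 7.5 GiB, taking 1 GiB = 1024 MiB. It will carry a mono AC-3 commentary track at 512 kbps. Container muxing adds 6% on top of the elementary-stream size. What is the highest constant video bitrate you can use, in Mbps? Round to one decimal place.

Budget: 7.5 GiB = 64424.5 Mb.
Stream payload after overhead: 64424.5 / 1.06 = 60777.8 Mb.
1 h 24 min = 84 min = 5040 s
Total bitrate budget: 60777.8 Mb / 5040 s = 12.059 Mbps.
Audio: 512 kbps = 0.512 Mbps.
Video: 12.059 − 0.512 = 11.547 Mbps.

11.5 Mbps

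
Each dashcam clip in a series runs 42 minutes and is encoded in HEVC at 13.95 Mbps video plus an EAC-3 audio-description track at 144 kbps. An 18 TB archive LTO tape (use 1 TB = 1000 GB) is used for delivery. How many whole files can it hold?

4054

42 min = 2520 s
Audio: 144 kbps = 0.144 Mbps.
Total bitrate: 14.094 Mbps.
Per item: 14.094 Mbps × 2520 s = 35,517 Mb = 4,440 MB.
Capacity: 18 TB = 144,000,000 Mb; 4054.41 items → 4054 complete.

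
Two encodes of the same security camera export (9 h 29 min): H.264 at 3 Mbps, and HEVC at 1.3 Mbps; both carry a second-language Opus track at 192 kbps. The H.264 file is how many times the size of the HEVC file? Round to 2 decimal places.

9 h 29 min = 569 min = 34140 s
Audio: 192 kbps = 0.192 Mbps.
H.264: 3.192 Mbps × 34140 s = 108974.9 Mb = 13.622 GB.
HEVC: 1.492 Mbps × 34140 s = 50936.9 Mb = 6.367 GB.
Ratio: 13.622 / 6.367 = 2.139.

2.14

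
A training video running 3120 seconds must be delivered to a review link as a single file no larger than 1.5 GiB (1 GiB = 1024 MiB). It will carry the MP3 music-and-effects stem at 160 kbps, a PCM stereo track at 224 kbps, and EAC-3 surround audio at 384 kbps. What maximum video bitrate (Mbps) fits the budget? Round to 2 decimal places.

3.36 Mbps

Budget: 1.5 GiB = 12884.9 Mb.
Total bitrate budget: 12884.9 Mb / 3120 s = 4.130 Mbps.
Audio total: 160 + 224 + 384 = 768 kbps = 0.768 Mbps.
Video: 4.130 − 0.768 = 3.362 Mbps.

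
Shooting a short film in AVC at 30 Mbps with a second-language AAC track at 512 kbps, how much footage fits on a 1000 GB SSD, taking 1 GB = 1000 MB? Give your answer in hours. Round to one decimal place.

Audio: 512 kbps = 0.512 Mbps.
Total bitrate: 30 + 0.512 = 30.512 Mbps.
Capacity: 1000 GB = 8,000,000 Mb.
Recording time: 8,000,000 / 30.512 = 262,192 s ≈ 72.8 hours.

72.8 hours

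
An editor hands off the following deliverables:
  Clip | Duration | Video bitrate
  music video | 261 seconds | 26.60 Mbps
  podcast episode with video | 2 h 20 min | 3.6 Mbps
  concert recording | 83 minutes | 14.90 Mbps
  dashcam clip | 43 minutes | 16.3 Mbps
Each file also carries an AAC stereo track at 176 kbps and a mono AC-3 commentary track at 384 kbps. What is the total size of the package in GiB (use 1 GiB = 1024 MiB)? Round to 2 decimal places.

Audio total: 176 + 384 = 560 kbps = 0.560 Mbps.
music video: 27.160 Mbps × 261 s = 7088.8 Mb
podcast episode with video: 4.160 Mbps × 8400 s = 34944.0 Mb
concert recording: 15.460 Mbps × 4980 s = 76990.8 Mb
dashcam clip: 16.860 Mbps × 2580 s = 43498.8 Mb
Total: 162522.4 Mb = 20315.3 MB.
= 18.92 GiB.

18.92 GiB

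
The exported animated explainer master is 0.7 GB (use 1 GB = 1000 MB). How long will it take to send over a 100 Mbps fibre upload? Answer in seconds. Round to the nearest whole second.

56 seconds

File: 0.7 GB = 5600.0 Mb.
At 100 Mbps: 5600.0 / 100 = 56.0 s ≈ 56 seconds.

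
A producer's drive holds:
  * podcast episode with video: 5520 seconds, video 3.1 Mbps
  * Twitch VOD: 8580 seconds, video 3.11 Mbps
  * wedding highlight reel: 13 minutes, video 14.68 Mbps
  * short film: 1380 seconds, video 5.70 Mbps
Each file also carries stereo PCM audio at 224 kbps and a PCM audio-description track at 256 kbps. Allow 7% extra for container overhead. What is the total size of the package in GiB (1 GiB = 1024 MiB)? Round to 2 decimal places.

Audio total: 224 + 256 = 480 kbps = 0.480 Mbps.
podcast episode with video: 3.580 Mbps × 5520 s × 1.07 = 21144.9 Mb
Twitch VOD: 3.590 Mbps × 8580 s × 1.07 = 32958.4 Mb
wedding highlight reel: 15.160 Mbps × 780 s × 1.07 = 12652.5 Mb
short film: 6.180 Mbps × 1380 s × 1.07 = 9125.4 Mb
Total: 75881.2 Mb = 9485.1 MB.
= 8.834 GiB.

8.83 GiB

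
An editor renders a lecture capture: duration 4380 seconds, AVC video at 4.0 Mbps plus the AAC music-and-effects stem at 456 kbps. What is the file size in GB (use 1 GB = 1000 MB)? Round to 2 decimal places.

2.44 GB

Audio: 456 kbps = 0.456 Mbps.
Total bitrate: 4.0 + 0.456 = 4.456 Mbps.
Stream data: 4.456 Mbps × 4380 s = 19517.3 Mb.
19,517 Mb ÷ 8 = 2,440 MB → 2.440 GB.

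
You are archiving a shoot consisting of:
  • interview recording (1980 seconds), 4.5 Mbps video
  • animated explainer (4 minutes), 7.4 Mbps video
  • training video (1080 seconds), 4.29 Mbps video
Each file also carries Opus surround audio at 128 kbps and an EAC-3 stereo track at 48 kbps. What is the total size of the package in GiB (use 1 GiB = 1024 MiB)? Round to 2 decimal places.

1.85 GiB

Audio total: 128 + 48 = 176 kbps = 0.176 Mbps.
interview recording: 4.676 Mbps × 1980 s = 9258.5 Mb
animated explainer: 7.576 Mbps × 240 s = 1818.2 Mb
training video: 4.466 Mbps × 1080 s = 4823.3 Mb
Total: 15900.0 Mb = 1987.5 MB.
= 1.851 GiB.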